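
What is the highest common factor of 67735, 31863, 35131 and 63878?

19

gcd(67735, 31863): 67735 = 2·31863 + 4009; 31863 = 7·4009 + 3800; 4009 = 1·3800 + 209; 3800 = 18·209 + 38; 209 = 5·38 + 19; 38 = 2·19 + 0 → 19
gcd(19, 35131): 35131 = 1849·19 + 0 → 19
gcd(19, 63878): 63878 = 3362·19 + 0 → 19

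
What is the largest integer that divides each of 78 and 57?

Euclid: 78 = 1·57 + 21; 57 = 2·21 + 15; 21 = 1·15 + 6; 15 = 2·6 + 3; 6 = 2·3 + 0. Last nonzero remainder: 3.

3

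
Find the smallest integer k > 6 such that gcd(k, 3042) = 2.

3042 = 2·1521. Any k with gcd(k, 3042) = 2 is a multiple of 2, say 2s, with s coprime to 1521.
Need s > 6/2, so s ≥ 4. First s ≥ 4 with gcd(s, 1521) = 1 is s = 4. Thus k = 2·4 = 8.

8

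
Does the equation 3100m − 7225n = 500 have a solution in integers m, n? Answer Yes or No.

Yes

By Bézout, 3100m − 7225n = 500 has integer solutions iff gcd(3100, 7225) | 500.
Euclid: 7225 = 2·3100 + 1025; 3100 = 3·1025 + 25; 1025 = 41·25 + 0. gcd = 25; 500 mod 25 = 0. Yes.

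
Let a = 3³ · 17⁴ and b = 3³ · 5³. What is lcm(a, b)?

max exponent per prime: 3³ · 5³ · 17⁴ = 281883375

281883375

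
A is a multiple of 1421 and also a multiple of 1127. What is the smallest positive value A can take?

1421 = 7² · 29; 1127 = 7² · 23
max exponents: 7² · 23 · 29 = 32683

32683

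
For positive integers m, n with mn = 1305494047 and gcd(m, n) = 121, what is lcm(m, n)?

10789207

For any two positive integers, gcd × lcm equals their product. Hence lcm = 1305494047 / 121 = 10789207.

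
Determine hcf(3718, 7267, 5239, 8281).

169

gcd(3718, 7267): 7267 = 1·3718 + 3549; 3718 = 1·3549 + 169; 3549 = 21·169 + 0 → 169
gcd(169, 5239): 5239 = 31·169 + 0 → 169
gcd(169, 8281): 8281 = 49·169 + 0 → 169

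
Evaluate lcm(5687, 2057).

96679

5687 = 11² · 47; 2057 = 11² · 17
max exponents: 11² · 17 · 47 = 96679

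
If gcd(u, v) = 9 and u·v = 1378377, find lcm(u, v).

gcd·lcm = product, so lcm = 1378377/9 = 153153.

153153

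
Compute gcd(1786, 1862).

Euclid: 1862 = 1·1786 + 76; 1786 = 23·76 + 38; 76 = 2·38 + 0. Last nonzero remainder: 38.

38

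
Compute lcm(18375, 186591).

gcd first: 186591 = 10·18375 + 2841; 18375 = 6·2841 + 1329; 2841 = 2·1329 + 183; 1329 = 7·183 + 48; 183 = 3·48 + 39; 48 = 1·39 + 9; 39 = 4·9 + 3; 9 = 3·3 + 0 → gcd = 3
lcm = 18375·186591/gcd = 3428609625/3 = 1142869875

1142869875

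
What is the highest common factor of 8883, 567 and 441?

63

gcd(8883, 567): 8883 = 15·567 + 378; 567 = 1·378 + 189; 378 = 2·189 + 0 → 189
gcd(189, 441): 441 = 2·189 + 63; 189 = 3·63 + 0 → 63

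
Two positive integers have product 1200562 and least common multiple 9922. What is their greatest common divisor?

121

From gcd × lcm = pq: gcd = 1200562 / 9922 = 121.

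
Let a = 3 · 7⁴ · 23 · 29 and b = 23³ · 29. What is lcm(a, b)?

max exponent per prime: 3 · 7⁴ · 23³ · 29 = 2541528129

2541528129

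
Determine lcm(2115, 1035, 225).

243225

2115 = 3² · 5 · 47; 1035 = 3² · 5 · 23; 225 = 3² · 5²
lcm takes max exponent of each prime: 3² · 5² · 23 · 47 = 243225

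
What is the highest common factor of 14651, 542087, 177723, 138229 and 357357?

14651 = 7² · 13 · 23; 542087 = 7² · 13 · 23 · 37; 177723 = 3² · 7² · 13 · 31; 138229 = 7³ · 13 · 31; 357357 = 3 · 7² · 11 · 13 · 17
gcd takes min exponent of each prime: 7² · 13 = 637

637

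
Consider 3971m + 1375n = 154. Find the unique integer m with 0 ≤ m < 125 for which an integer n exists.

Euclid: 3971 = 2·1375 + 1221; 1375 = 1·1221 + 154; 1221 = 7·154 + 143; 154 = 1·143 + 11; 143 = 13·11 + 0 → gcd = 11; 154 = 11·14.
Back-substitution yields 3971·(-9) + 1375·(26) = 11, so one solution is m = -9·14 = -126, n = 26·14 = 364.
Solutions in m differ by 1375/11 = 125; the one in [0, 125) is -126 mod 125 = 124.

124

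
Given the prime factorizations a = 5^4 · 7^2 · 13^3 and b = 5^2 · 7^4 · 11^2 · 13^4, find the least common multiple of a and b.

max exponent per prime: 5^4 · 7^4 · 11^2 · 13^4 = 5185981425625

5185981425625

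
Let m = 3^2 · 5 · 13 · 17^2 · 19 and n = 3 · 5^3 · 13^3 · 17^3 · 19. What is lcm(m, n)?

230718778875

max exponent per prime: 3^2 · 5^3 · 13^3 · 17^3 · 19 = 230718778875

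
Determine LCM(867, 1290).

gcd first: 1290 = 1·867 + 423; 867 = 2·423 + 21; 423 = 20·21 + 3; 21 = 7·3 + 0 → gcd = 3
lcm = 867·1290/gcd = 1118430/3 = 372810

372810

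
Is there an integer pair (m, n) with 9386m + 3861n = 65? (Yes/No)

Yes

By Bézout, 9386m + 3861n = 65 has integer solutions iff gcd(9386, 3861) | 65.
Euclid: 9386 = 2·3861 + 1664; 3861 = 2·1664 + 533; 1664 = 3·533 + 65; 533 = 8·65 + 13; 65 = 5·13 + 0. gcd = 13; 65 mod 13 = 0. Yes.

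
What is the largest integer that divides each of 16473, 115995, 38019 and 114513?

gcd(16473, 115995): 115995 = 7·16473 + 684; 16473 = 24·684 + 57; 684 = 12·57 + 0 → 57
gcd(57, 38019): 38019 = 667·57 + 0 → 57
gcd(57, 114513): 114513 = 2009·57 + 0 → 57

57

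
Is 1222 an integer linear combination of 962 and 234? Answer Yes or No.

Yes

By Bézout, 962x + 234y = 1222 has integer solutions iff gcd(962, 234) | 1222.
Euclid: 962 = 4·234 + 26; 234 = 9·26 + 0. gcd = 26; 1222 mod 26 = 0. Yes.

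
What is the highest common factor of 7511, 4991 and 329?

gcd(7511, 4991): 7511 = 1·4991 + 2520; 4991 = 1·2520 + 2471; 2520 = 1·2471 + 49; 2471 = 50·49 + 21; 49 = 2·21 + 7; 21 = 3·7 + 0 → 7
gcd(7, 329): 329 = 47·7 + 0 → 7

7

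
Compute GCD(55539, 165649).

121

55539 = 3³ · 11² · 17
165649 = 11² · 37²
Common: 11² = 121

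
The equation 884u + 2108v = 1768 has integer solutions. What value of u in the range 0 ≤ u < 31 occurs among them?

Euclid: 2108 = 2·884 + 340; 884 = 2·340 + 204; 340 = 1·204 + 136; 204 = 1·136 + 68; 136 = 2·68 + 0 → gcd = 68; 1768 = 68·26.
Back-substitution yields 884·(12) + 2108·(-5) = 68, so one solution is u = 12·26 = 312, v = -5·26 = -130.
Solutions in u differ by 2108/68 = 31; the one in [0, 31) is 312 mod 31 = 2.

2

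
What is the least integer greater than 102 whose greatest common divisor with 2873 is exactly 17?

gcd(k, 2873) = 17 forces 17 | k; write k = 17s. Then gcd(17s, 17·169) = 17·gcd(s, 169), so need gcd(s, 169) = 1.
17s > 102 gives s ≥ 7. The least s ≥ 7 coprime to 169 is 7, so k = 17·7 = 119.

119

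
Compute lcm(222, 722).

80142

222 = 2 · 3 · 37; 722 = 2 · 19²
max exponents: 2 · 3 · 19² · 37 = 80142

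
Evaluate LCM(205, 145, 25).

29725

lcm(205, 145) = 205·145/gcd = 29725/5 = 5945
lcm(5945, 25) = 5945·25/gcd = 148625/5 = 29725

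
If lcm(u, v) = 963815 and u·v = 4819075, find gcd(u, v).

gcd·lcm = product, so gcd = 4819075/963815 = 5.

5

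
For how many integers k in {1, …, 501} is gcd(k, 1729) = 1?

1729 = 7·13·19. Inclusion–exclusion on these primes:
501 − ⌊501/7⌋ − ⌊501/13⌋ − ⌊501/19⌋ + ⌊501/91⌋ + ⌊501/133⌋ + ⌊501/247⌋ − ⌊501/1729⌋ = 376

376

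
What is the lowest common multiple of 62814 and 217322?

gcd first: 217322 = 3·62814 + 28880; 62814 = 2·28880 + 5054; 28880 = 5·5054 + 3610; 5054 = 1·3610 + 1444; 3610 = 2·1444 + 722; 1444 = 2·722 + 0 → gcd = 722
lcm = 62814·217322/gcd = 13650864108/722 = 18907014

18907014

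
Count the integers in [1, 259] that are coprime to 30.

70

Prime factors of 30: 2, 3, 5. Count integers ≤ 259 divisible by none of them.
By inclusion–exclusion: 259 − ⌊259/2⌋ − ⌊259/3⌋ − ⌊259/5⌋ + ⌊259/6⌋ + ⌊259/10⌋ + ⌊259/15⌋ − ⌊259/30⌋ = 70.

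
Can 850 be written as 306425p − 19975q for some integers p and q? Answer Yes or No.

Yes

By Bézout, 306425p − 19975q = 850 has integer solutions iff gcd(306425, 19975) | 850.
Euclid: 306425 = 15·19975 + 6800; 19975 = 2·6800 + 6375; 6800 = 1·6375 + 425; 6375 = 15·425 + 0. gcd = 425; 850 mod 425 = 0. Yes.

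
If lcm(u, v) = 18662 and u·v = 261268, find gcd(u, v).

From gcd × lcm = uv: gcd = 261268 / 18662 = 14.

14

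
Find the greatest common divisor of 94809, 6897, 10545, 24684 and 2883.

94809 = 3 · 11 · 13² · 17; 6897 = 3 · 11² · 19; 10545 = 3 · 5 · 19 · 37; 24684 = 2² · 3 · 11² · 17; 2883 = 3 · 31²
gcd takes min exponent of each prime: 3 = 3

3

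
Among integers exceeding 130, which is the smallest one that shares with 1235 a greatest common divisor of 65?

195

Multiples of 65 above 130: 65·3, 65·4, … . Need the cofactor coprime to 1235/65 = 19.
Checking s = 3, 4, … the first with gcd(s, 19) = 1 is s = 3, giving 195.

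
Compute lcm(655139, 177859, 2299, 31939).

2765873036729

655139 = 19 · 29² · 41; 177859 = 11 · 19 · 23 · 37; 2299 = 11² · 19; 31939 = 19 · 41²
lcm takes max exponent of each prime: 11² · 19 · 23 · 29² · 37 · 41² = 2765873036729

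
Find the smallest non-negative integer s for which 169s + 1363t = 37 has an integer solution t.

97

gcd(169, 1363) = 1 (Euclid: 1363 = 8·169 + 11; 169 = 15·11 + 4; 11 = 2·4 + 3; 4 = 1·3 + 1; 3 = 3·1 + 0), and 1 | 37.
Extended Euclid: 169·(371) + 1363·(-46) = 1. Scale by 37: s₀ = 13727.
General solution s = s₀ + 1363k; reducing mod 1363 gives s = 97 (and t = -12).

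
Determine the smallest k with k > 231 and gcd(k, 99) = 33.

gcd(k, 99) = 33 forces 33 | k; write k = 33s. Then gcd(33s, 33·3) = 33·gcd(s, 3), so need gcd(s, 3) = 1.
33s > 231 gives s ≥ 8. The least s ≥ 8 coprime to 3 is 8, so k = 33·8 = 264.

264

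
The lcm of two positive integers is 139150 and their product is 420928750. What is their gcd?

3025

From gcd × lcm = ab: gcd = 420928750 / 139150 = 3025.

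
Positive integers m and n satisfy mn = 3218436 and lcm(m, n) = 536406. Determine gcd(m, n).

6

From gcd × lcm = mn: gcd = 3218436 / 536406 = 6.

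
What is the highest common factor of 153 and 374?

17

Euclid: 374 = 2·153 + 68; 153 = 2·68 + 17; 68 = 4·17 + 0. Last nonzero remainder: 17.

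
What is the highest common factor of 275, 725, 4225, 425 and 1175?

gcd(275, 725): 725 = 2·275 + 175; 275 = 1·175 + 100; 175 = 1·100 + 75; 100 = 1·75 + 25; 75 = 3·25 + 0 → 25
gcd(25, 4225): 4225 = 169·25 + 0 → 25
gcd(25, 425): 425 = 17·25 + 0 → 25
gcd(25, 1175): 1175 = 47·25 + 0 → 25

25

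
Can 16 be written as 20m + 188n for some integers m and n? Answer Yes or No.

By Bézout, 20m + 188n = 16 has integer solutions iff gcd(20, 188) | 16.
Euclid: 188 = 9·20 + 8; 20 = 2·8 + 4; 8 = 2·4 + 0. gcd = 4; 16 mod 4 = 0. Yes.

Yes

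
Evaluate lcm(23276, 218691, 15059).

633504963564

23276 = 2² · 11 · 23²; 218691 = 3² · 11 · 47²; 15059 = 11 · 37²
lcm takes max exponent of each prime: 2² · 3² · 11 · 23² · 37² · 47² = 633504963564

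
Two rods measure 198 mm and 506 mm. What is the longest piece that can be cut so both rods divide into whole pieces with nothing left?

22

Euclid: 506 = 2·198 + 110; 198 = 1·110 + 88; 110 = 1·88 + 22; 88 = 4·22 + 0. Last nonzero remainder: 22.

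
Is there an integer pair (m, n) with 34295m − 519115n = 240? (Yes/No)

Yes

gcd(34295, 519115): 519115 = 15·34295 + 4690; 34295 = 7·4690 + 1465; 4690 = 3·1465 + 295; 1465 = 4·295 + 285; 295 = 1·285 + 10; 285 = 28·10 + 5; 10 = 2·5 + 0 → 5
5 divides 240, so a solution exists.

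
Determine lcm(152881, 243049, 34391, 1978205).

152881 = 17² · 23²; 243049 = 17² · 29²; 34391 = 7 · 17³; 1978205 = 5 · 17² · 37²
lcm takes max exponent of each prime: 5 · 7 · 17³ · 23² · 29² · 37² = 104729715665155

104729715665155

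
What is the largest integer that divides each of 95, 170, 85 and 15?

gcd(95, 170): 170 = 1·95 + 75; 95 = 1·75 + 20; 75 = 3·20 + 15; 20 = 1·15 + 5; 15 = 3·5 + 0 → 5
gcd(5, 85): 85 = 17·5 + 0 → 5
gcd(5, 15): 15 = 3·5 + 0 → 5

5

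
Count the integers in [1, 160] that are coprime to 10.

64

10 = 2·5. Inclusion–exclusion on these primes:
160 − ⌊160/2⌋ − ⌊160/5⌋ + ⌊160/10⌋ = 64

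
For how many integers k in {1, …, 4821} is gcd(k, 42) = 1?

1378

Prime factors of 42: 2, 3, 7. Count integers ≤ 4821 divisible by none of them.
By inclusion–exclusion: 4821 − ⌊4821/2⌋ − ⌊4821/3⌋ − ⌊4821/7⌋ + ⌊4821/6⌋ + ⌊4821/14⌋ + ⌊4821/21⌋ − ⌊4821/42⌋ = 1378.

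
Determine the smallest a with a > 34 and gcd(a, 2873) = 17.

51

gcd(a, 2873) = 17 forces 17 | a; write a = 17s. Then gcd(17s, 17·169) = 17·gcd(s, 169), so need gcd(s, 169) = 1.
17s > 34 gives s ≥ 3. The least s ≥ 3 coprime to 169 is 3, so a = 17·3 = 51.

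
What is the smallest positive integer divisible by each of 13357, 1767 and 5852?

13357 = 19² · 37; 1767 = 3 · 19 · 31; 5852 = 2² · 7 · 11 · 19
lcm takes max exponent of each prime: 2² · 3 · 7 · 11 · 19² · 31 · 37 = 382597908

382597908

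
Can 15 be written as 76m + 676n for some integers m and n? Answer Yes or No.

No

By Bézout, 76m + 676n = 15 has integer solutions iff gcd(76, 676) | 15.
Euclid: 676 = 8·76 + 68; 76 = 1·68 + 8; 68 = 8·8 + 4; 8 = 2·4 + 0. gcd = 4; 15 mod 4 = 3. No.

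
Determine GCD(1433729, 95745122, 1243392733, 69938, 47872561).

gcd(1433729, 95745122): 95745122 = 66·1433729 + 1119008; 1433729 = 1·1119008 + 314721; 1119008 = 3·314721 + 174845; 314721 = 1·174845 + 139876; 174845 = 1·139876 + 34969; 139876 = 4·34969 + 0 → 34969
gcd(34969, 1243392733): 1243392733 = 35557·34969 + 0 → 34969
gcd(34969, 69938): 69938 = 2·34969 + 0 → 34969
gcd(34969, 47872561): 47872561 = 1369·34969 + 0 → 34969

34969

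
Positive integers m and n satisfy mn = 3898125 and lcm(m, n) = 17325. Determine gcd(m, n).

gcd·lcm = product, so gcd = 3898125/17325 = 225.

225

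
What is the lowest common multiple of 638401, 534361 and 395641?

1615972321681

638401 = 17² · 47²; 534361 = 17² · 43²; 395641 = 17² · 37²
lcm takes max exponent of each prime: 17² · 37² · 43² · 47² = 1615972321681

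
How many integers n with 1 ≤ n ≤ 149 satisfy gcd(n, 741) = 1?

87

741 = 3·13·19. Inclusion–exclusion on these primes:
149 − ⌊149/3⌋ − ⌊149/13⌋ − ⌊149/19⌋ + ⌊149/39⌋ + ⌊149/57⌋ + ⌊149/247⌋ − ⌊149/741⌋ = 87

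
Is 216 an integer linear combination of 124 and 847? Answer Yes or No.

By Bézout, 124m + 847n = 216 has integer solutions iff gcd(124, 847) | 216.
Euclid: 847 = 6·124 + 103; 124 = 1·103 + 21; 103 = 4·21 + 19; 21 = 1·19 + 2; 19 = 9·2 + 1; 2 = 2·1 + 0. gcd = 1; 216 mod 1 = 0. Yes.

Yes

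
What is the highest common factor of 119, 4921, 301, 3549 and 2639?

7

119 = 7 · 17; 4921 = 7 · 19 · 37; 301 = 7 · 43; 3549 = 3 · 7 · 13²; 2639 = 7 · 13 · 29
gcd takes min exponent of each prime: 7 = 7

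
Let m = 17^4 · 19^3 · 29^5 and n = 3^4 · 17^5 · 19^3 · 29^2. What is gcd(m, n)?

481784123299

min exponent per shared prime: 17^4 · 19^3 · 29^2 = 481784123299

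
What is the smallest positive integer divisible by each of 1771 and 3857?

1771 = 7 · 11 · 23; 3857 = 7 · 19 · 29
max exponents: 7 · 11 · 19 · 23 · 29 = 975821

975821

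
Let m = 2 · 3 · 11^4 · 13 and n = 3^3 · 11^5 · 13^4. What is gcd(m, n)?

570999

min exponent per shared prime: 3 · 11^4 · 13 = 570999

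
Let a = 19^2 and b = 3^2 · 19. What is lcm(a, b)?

max exponent per prime: 3^2 · 19^2 = 3249

3249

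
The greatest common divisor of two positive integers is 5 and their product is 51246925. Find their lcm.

10249385

Since gcd(a,b)·lcm(a,b) = ab, lcm = 51246925/5 = 10249385.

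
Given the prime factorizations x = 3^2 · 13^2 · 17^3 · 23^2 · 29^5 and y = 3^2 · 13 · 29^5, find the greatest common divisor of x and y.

2399804433

min exponent per shared prime: 3^2 · 13 · 29^5 = 2399804433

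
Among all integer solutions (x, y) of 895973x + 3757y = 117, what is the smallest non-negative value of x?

156

gcd(895973, 3757) = 13 (Euclid: 895973 = 238·3757 + 1807; 3757 = 2·1807 + 143; 1807 = 12·143 + 91; 143 = 1·91 + 52; 91 = 1·52 + 39; 52 = 1·39 + 13; 39 = 3·13 + 0), and 13 | 117.
Extended Euclid: 895973·(-79) + 3757·(18840) = 13. Scale by 9: x₀ = -711.
General solution x = x₀ + 289t; reducing mod 289 gives x = 156 (and y = -37203).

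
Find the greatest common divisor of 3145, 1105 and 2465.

85

3145 = 5 · 17 · 37; 1105 = 5 · 13 · 17; 2465 = 5 · 17 · 29
gcd takes min exponent of each prime: 5 · 17 = 85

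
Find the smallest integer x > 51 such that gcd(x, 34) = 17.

Multiples of 17 above 51: 17·4, 17·5, … . Need the cofactor coprime to 34/17 = 2.
Checking s = 4, 5, … the first with gcd(s, 2) = 1 is s = 5, giving 85.

85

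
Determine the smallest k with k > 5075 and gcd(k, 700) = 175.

5425

700 = 175·4. Any k with gcd(k, 700) = 175 is a multiple of 175, say 175s, with s coprime to 4.
Need s > 5075/175, so s ≥ 30. First s ≥ 30 with gcd(s, 4) = 1 is s = 31. Thus k = 175·31 = 5425.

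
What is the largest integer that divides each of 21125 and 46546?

Euclid: 46546 = 2·21125 + 4296; 21125 = 4·4296 + 3941; 4296 = 1·3941 + 355; 3941 = 11·355 + 36; 355 = 9·36 + 31; 36 = 1·31 + 5; 31 = 6·5 + 1; 5 = 5·1 + 0. Last nonzero remainder: 1.

1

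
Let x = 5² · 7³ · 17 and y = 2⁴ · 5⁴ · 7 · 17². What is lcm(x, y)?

max exponent per prime: 2⁴ · 5⁴ · 7³ · 17² = 991270000

991270000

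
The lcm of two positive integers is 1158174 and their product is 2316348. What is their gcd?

From gcd × lcm = uv: gcd = 2316348 / 1158174 = 2.

2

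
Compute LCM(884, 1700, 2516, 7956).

7359300

884 = 2² · 13 · 17; 1700 = 2² · 5² · 17; 2516 = 2² · 17 · 37; 7956 = 2² · 3² · 13 · 17
lcm takes max exponent of each prime: 2² · 3² · 5² · 13 · 17 · 37 = 7359300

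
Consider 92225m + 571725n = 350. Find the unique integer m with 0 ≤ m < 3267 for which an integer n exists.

31

Euclid: 571725 = 6·92225 + 18375; 92225 = 5·18375 + 350; 18375 = 52·350 + 175; 350 = 2·175 + 0 → gcd = 175; 350 = 175·2.
Back-substitution yields 92225·(-1618) + 571725·(261) = 175, so one solution is m = -1618·2 = -3236, n = 261·2 = 522.
Solutions in m differ by 571725/175 = 3267; the one in [0, 3267) is -3236 mod 3267 = 31.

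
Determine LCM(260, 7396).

480740

260 = 2² · 5 · 13; 7396 = 2² · 43²
max exponents: 2² · 5 · 13 · 43² = 480740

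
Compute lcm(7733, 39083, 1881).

13014639

7733 = 11 · 19 · 37; 39083 = 11² · 17 · 19; 1881 = 3² · 11 · 19
lcm takes max exponent of each prime: 3² · 11² · 17 · 19 · 37 = 13014639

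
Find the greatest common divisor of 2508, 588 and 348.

gcd(2508, 588): 2508 = 4·588 + 156; 588 = 3·156 + 120; 156 = 1·120 + 36; 120 = 3·36 + 12; 36 = 3·12 + 0 → 12
gcd(12, 348): 348 = 29·12 + 0 → 12

12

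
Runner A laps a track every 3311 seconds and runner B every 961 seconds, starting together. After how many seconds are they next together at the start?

3181871

gcd first: 3311 = 3·961 + 428; 961 = 2·428 + 105; 428 = 4·105 + 8; 105 = 13·8 + 1; 8 = 8·1 + 0 → gcd = 1
lcm = 3311·961/gcd = 3181871/1 = 3181871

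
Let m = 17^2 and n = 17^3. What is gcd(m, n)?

289

min exponent per shared prime: 17^2 = 289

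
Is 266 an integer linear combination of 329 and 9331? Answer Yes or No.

By Bézout, 329x − 9331y = 266 has integer solutions iff gcd(329, 9331) | 266.
Euclid: 9331 = 28·329 + 119; 329 = 2·119 + 91; 119 = 1·91 + 28; 91 = 3·28 + 7; 28 = 4·7 + 0. gcd = 7; 266 mod 7 = 0. Yes.

Yes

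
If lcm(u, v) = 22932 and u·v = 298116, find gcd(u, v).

From gcd × lcm = uv: gcd = 298116 / 22932 = 13.

13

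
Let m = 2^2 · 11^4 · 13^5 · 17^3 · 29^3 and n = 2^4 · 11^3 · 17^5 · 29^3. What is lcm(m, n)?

3011938399714476787984

max exponent per prime: 2^4 · 11^4 · 13^5 · 17^5 · 29^3 = 3011938399714476787984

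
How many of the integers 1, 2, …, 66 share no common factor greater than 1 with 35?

Prime factors of 35: 5, 7. Count integers ≤ 66 divisible by none of them.
By inclusion–exclusion: 66 − ⌊66/5⌋ − ⌊66/7⌋ + ⌊66/35⌋ = 45.

45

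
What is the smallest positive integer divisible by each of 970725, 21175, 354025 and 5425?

970725 = 3 · 5² · 7 · 43²; 21175 = 5² · 7 · 11²; 354025 = 5² · 7² · 17²; 5425 = 5² · 7 · 31
lcm takes max exponent of each prime: 3 · 5² · 7² · 11² · 17² · 31 · 43² = 7366126307925

7366126307925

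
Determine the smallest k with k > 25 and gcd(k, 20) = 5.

35

gcd(k, 20) = 5 forces 5 | k; write k = 5s. Then gcd(5s, 5·4) = 5·gcd(s, 4), so need gcd(s, 4) = 1.
5s > 25 gives s ≥ 6. The least s ≥ 6 coprime to 4 is 7, so k = 5·7 = 35.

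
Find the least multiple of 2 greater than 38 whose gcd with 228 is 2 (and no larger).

46

228 = 2·114. Any t with gcd(t, 228) = 2 is a multiple of 2, say 2s, with s coprime to 114.
Need s > 38/2, so s ≥ 20. First s ≥ 20 with gcd(s, 114) = 1 is s = 23. Thus t = 2·23 = 46.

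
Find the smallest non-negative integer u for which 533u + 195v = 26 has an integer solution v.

gcd(533, 195) = 13 (Euclid: 533 = 2·195 + 143; 195 = 1·143 + 52; 143 = 2·52 + 39; 52 = 1·39 + 13; 39 = 3·13 + 0), and 13 | 26.
Extended Euclid: 533·(-4) + 195·(11) = 13. Scale by 2: u₀ = -8.
General solution u = u₀ + 15t; reducing mod 15 gives u = 7 (and v = -19).

7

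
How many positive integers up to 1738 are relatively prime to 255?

873

255 = 3·5·17. Inclusion–exclusion on these primes:
1738 − ⌊1738/3⌋ − ⌊1738/5⌋ − ⌊1738/17⌋ + ⌊1738/15⌋ + ⌊1738/51⌋ + ⌊1738/85⌋ − ⌊1738/255⌋ = 873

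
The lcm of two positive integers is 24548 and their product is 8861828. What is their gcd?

361

From gcd × lcm = mn: gcd = 8861828 / 24548 = 361.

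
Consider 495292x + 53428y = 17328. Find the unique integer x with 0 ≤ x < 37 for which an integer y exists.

16

Euclid: 495292 = 9·53428 + 14440; 53428 = 3·14440 + 10108; 14440 = 1·10108 + 4332; 10108 = 2·4332 + 1444; 4332 = 3·1444 + 0 → gcd = 1444; 17328 = 1444·12.
Back-substitution yields 495292·(-11) + 53428·(102) = 1444, so one solution is x = -11·12 = -132, y = 102·12 = 1224.
Solutions in x differ by 53428/1444 = 37; the one in [0, 37) is -132 mod 37 = 16.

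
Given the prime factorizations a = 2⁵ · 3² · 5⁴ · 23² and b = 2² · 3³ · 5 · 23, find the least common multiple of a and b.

max exponent per prime: 2⁵ · 3³ · 5⁴ · 23² = 285660000

285660000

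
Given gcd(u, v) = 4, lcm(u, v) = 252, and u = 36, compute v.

Using uv = gcd(u,v)·lcm(u,v) = 4·252 = 1008, we get v = 1008/36 = 28.

28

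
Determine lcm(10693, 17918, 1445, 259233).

10693 = 17² · 37; 17918 = 2 · 17² · 31; 1445 = 5 · 17²; 259233 = 3 · 13 · 17² · 23
lcm takes max exponent of each prime: 2 · 3 · 5 · 13 · 17² · 23 · 31 · 37 = 2973402510

2973402510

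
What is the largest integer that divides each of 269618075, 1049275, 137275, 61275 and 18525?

475

269618075 = 5² · 19 · 23² · 29 · 37; 1049275 = 5² · 19 · 47²; 137275 = 5² · 17² · 19; 61275 = 3 · 5² · 19 · 43; 18525 = 3 · 5² · 13 · 19
gcd takes min exponent of each prime: 5² · 19 = 475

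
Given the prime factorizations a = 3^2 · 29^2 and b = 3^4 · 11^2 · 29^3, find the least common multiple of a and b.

239036589

max exponent per prime: 3^4 · 11^2 · 29^3 = 239036589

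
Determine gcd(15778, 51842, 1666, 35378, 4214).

gcd(15778, 51842): 51842 = 3·15778 + 4508; 15778 = 3·4508 + 2254; 4508 = 2·2254 + 0 → 2254
gcd(2254, 1666): 2254 = 1·1666 + 588; 1666 = 2·588 + 490; 588 = 1·490 + 98; 490 = 5·98 + 0 → 98
gcd(98, 35378): 35378 = 361·98 + 0 → 98
gcd(98, 4214): 4214 = 43·98 + 0 → 98

98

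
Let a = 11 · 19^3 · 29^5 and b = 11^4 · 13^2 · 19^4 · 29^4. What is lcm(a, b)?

max exponent per prime: 11^4 · 13^2 · 19^4 · 29^5 = 6613964180407610741

6613964180407610741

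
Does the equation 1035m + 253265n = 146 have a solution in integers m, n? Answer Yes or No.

gcd(1035, 253265): 253265 = 244·1035 + 725; 1035 = 1·725 + 310; 725 = 2·310 + 105; 310 = 2·105 + 100; 105 = 1·100 + 5; 100 = 20·5 + 0 → 5
5 does not divide 146, so a solution does not exist.

No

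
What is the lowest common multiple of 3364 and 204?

3364 = 2² · 29²; 204 = 2² · 3 · 17
max exponents: 2² · 3 · 17 · 29² = 171564

171564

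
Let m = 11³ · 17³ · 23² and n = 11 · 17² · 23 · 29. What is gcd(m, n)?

min exponent per shared prime: 11 · 17² · 23 = 73117

73117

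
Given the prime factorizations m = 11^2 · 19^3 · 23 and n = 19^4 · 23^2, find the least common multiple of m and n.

8341716889

max exponent per prime: 11^2 · 19^4 · 23^2 = 8341716889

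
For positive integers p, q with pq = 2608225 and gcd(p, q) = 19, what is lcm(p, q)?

137275

gcd·lcm = product, so lcm = 2608225/19 = 137275.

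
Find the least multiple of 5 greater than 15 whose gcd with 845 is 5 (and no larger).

20

gcd(t, 845) = 5 forces 5 | t; write t = 5s. Then gcd(5s, 5·169) = 5·gcd(s, 169), so need gcd(s, 169) = 1.
5s > 15 gives s ≥ 4. The least s ≥ 4 coprime to 169 is 4, so t = 5·4 = 20.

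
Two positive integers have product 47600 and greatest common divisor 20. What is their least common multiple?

2380

For any two positive integers, gcd × lcm equals their product. Hence lcm = 47600 / 20 = 2380.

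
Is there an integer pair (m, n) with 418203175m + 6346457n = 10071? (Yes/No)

No

gcd(418203175, 6346457): 418203175 = 65·6346457 + 5683470; 6346457 = 1·5683470 + 662987; 5683470 = 8·662987 + 379574; 662987 = 1·379574 + 283413; 379574 = 1·283413 + 96161; 283413 = 2·96161 + 91091; 96161 = 1·91091 + 5070; 91091 = 17·5070 + 4901; 5070 = 1·4901 + 169; 4901 = 29·169 + 0 → 169
169 does not divide 10071, so a solution does not exist.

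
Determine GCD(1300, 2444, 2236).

1300 = 2² · 5² · 13; 2444 = 2² · 13 · 47; 2236 = 2² · 13 · 43
gcd takes min exponent of each prime: 2² · 13 = 52

52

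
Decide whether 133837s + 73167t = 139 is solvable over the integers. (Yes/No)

By Bézout, 133837s + 73167t = 139 has integer solutions iff gcd(133837, 73167) | 139.
Euclid: 133837 = 1·73167 + 60670; 73167 = 1·60670 + 12497; 60670 = 4·12497 + 10682; 12497 = 1·10682 + 1815; 10682 = 5·1815 + 1607; 1815 = 1·1607 + 208; 1607 = 7·208 + 151; 208 = 1·151 + 57; 151 = 2·57 + 37; 57 = 1·37 + 20; 37 = 1·20 + 17; 20 = 1·17 + 3; 17 = 5·3 + 2; 3 = 1·2 + 1; 2 = 2·1 + 0. gcd = 1; 139 mod 1 = 0. Yes.

Yes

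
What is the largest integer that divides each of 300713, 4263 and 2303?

49

300713 = 7² · 17 · 19²; 4263 = 3 · 7² · 29; 2303 = 7² · 47
gcd takes min exponent of each prime: 7² = 49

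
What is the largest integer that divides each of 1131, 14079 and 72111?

gcd(1131, 14079): 14079 = 12·1131 + 507; 1131 = 2·507 + 117; 507 = 4·117 + 39; 117 = 3·39 + 0 → 39
gcd(39, 72111): 72111 = 1849·39 + 0 → 39

39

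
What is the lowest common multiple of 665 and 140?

2660

665 = 5 · 7 · 19; 140 = 2² · 5 · 7
max exponents: 2² · 5 · 7 · 19 = 2660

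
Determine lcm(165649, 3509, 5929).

165649 = 11² · 37²; 3509 = 11² · 29; 5929 = 7² · 11²
lcm takes max exponent of each prime: 7² · 11² · 29 · 37² = 235387229

235387229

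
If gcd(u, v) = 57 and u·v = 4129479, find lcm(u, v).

For any two positive integers, gcd × lcm equals their product. Hence lcm = 4129479 / 57 = 72447.

72447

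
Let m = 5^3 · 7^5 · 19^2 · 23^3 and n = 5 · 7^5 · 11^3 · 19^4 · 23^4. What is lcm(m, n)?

101977419106146054625

max exponent per prime: 5^3 · 7^5 · 11^3 · 19^4 · 23^4 = 101977419106146054625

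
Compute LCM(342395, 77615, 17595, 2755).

lcm(342395, 77615) = 342395·77615/gcd = 26574987925/5 = 5314997585
lcm(5314997585, 17595) = 5314997585·17595/gcd = 93517382508075/5 = 18703476501615
lcm(18703476501615, 2755) = 18703476501615·2755/gcd = 51528077761949325/95 = 542400818546835

542400818546835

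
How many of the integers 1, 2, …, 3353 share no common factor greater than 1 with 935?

2295

Prime factors of 935: 5, 11, 17. Count integers ≤ 3353 divisible by none of them.
By inclusion–exclusion: 3353 − ⌊3353/5⌋ − ⌊3353/11⌋ − ⌊3353/17⌋ + ⌊3353/55⌋ + ⌊3353/85⌋ + ⌊3353/187⌋ − ⌊3353/935⌋ = 2295.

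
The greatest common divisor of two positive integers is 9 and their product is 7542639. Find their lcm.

838071

gcd·lcm = product, so lcm = 7542639/9 = 838071.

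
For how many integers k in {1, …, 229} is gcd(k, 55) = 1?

55 = 5·11. Inclusion–exclusion on these primes:
229 − ⌊229/5⌋ − ⌊229/11⌋ + ⌊229/55⌋ = 168

168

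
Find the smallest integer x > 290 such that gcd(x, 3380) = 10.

310

Multiples of 10 above 290: 10·30, 10·31, … . Need the cofactor coprime to 3380/10 = 338.
Checking s = 30, 31, … the first with gcd(s, 338) = 1 is s = 31, giving 310.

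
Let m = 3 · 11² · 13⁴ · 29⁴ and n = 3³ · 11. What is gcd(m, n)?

33

min exponent per shared prime: 3 · 11 = 33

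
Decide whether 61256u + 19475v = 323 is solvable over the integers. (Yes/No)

By Bézout, 61256u + 19475v = 323 has integer solutions iff gcd(61256, 19475) | 323.
Euclid: 61256 = 3·19475 + 2831; 19475 = 6·2831 + 2489; 2831 = 1·2489 + 342; 2489 = 7·342 + 95; 342 = 3·95 + 57; 95 = 1·57 + 38; 57 = 1·38 + 19; 38 = 2·19 + 0. gcd = 19; 323 mod 19 = 0. Yes.

Yes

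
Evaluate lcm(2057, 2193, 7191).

lcm(2057, 2193) = 2057·2193/gcd = 4511001/17 = 265353
lcm(265353, 7191) = 265353·7191/gcd = 1908153423/51 = 37414773

37414773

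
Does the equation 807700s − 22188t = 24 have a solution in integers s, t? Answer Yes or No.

Yes

By Bézout, 807700s − 22188t = 24 has integer solutions iff gcd(807700, 22188) | 24.
Euclid: 807700 = 36·22188 + 8932; 22188 = 2·8932 + 4324; 8932 = 2·4324 + 284; 4324 = 15·284 + 64; 284 = 4·64 + 28; 64 = 2·28 + 8; 28 = 3·8 + 4; 8 = 2·4 + 0. gcd = 4; 24 mod 4 = 0. Yes.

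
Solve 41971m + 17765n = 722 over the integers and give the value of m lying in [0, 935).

47

Reduce mod 17765: 41971m ≡ 722 (mod 17765). With g = gcd(41971, 17765) = 19 dividing 722, divide through: 2209m ≡ 38 (mod 935).
Since gcd(2209, 935) = 1, m ≡ 38·(2209)⁻¹ ≡ 47 (mod 935). Smallest non-negative: 47.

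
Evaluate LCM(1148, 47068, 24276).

1148 = 2² · 7 · 41; 47068 = 2² · 7 · 41²; 24276 = 2² · 3 · 7 · 17²
lcm takes max exponent of each prime: 2² · 3 · 7 · 17² · 41² = 40807956

40807956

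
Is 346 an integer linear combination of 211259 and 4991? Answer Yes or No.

Yes

By Bézout, 211259x + 4991y = 346 has integer solutions iff gcd(211259, 4991) | 346.
Euclid: 211259 = 42·4991 + 1637; 4991 = 3·1637 + 80; 1637 = 20·80 + 37; 80 = 2·37 + 6; 37 = 6·6 + 1; 6 = 6·1 + 0. gcd = 1; 346 mod 1 = 0. Yes.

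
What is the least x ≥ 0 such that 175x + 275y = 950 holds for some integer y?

Reduce mod 275: 175x ≡ 950 (mod 275). With g = gcd(175, 275) = 25 dividing 950, divide through: 7x ≡ 38 (mod 11).
Since gcd(7, 11) = 1, x ≡ 38·(7)⁻¹ ≡ 7 (mod 11). Smallest non-negative: 7.

7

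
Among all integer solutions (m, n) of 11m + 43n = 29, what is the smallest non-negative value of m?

30

gcd(11, 43) = 1 (Euclid: 43 = 3·11 + 10; 11 = 1·10 + 1; 10 = 10·1 + 0), and 1 | 29.
Extended Euclid: 11·(4) + 43·(-1) = 1. Scale by 29: m₀ = 116.
General solution m = m₀ + 43t; reducing mod 43 gives m = 30 (and n = -7).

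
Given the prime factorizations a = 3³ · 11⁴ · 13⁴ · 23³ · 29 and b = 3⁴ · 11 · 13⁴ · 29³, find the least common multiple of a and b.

max exponent per prime: 3⁴ · 11⁴ · 13⁴ · 23³ · 29³ = 10050939769799302803

10050939769799302803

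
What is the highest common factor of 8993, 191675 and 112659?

17

8993 = 17 · 23²; 191675 = 5² · 11 · 17 · 41; 112659 = 3 · 17 · 47²
gcd takes min exponent of each prime: 17 = 17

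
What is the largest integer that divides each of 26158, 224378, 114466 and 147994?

22

gcd(26158, 224378): 224378 = 8·26158 + 15114; 26158 = 1·15114 + 11044; 15114 = 1·11044 + 4070; 11044 = 2·4070 + 2904; 4070 = 1·2904 + 1166; 2904 = 2·1166 + 572; 1166 = 2·572 + 22; 572 = 26·22 + 0 → 22
gcd(22, 114466): 114466 = 5203·22 + 0 → 22
gcd(22, 147994): 147994 = 6727·22 + 0 → 22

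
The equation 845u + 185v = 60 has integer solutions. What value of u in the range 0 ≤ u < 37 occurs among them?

27

gcd(845, 185) = 5 (Euclid: 845 = 4·185 + 105; 185 = 1·105 + 80; 105 = 1·80 + 25; 80 = 3·25 + 5; 25 = 5·5 + 0), and 5 | 60.
Extended Euclid: 845·(-7) + 185·(32) = 5. Scale by 12: u₀ = -84.
General solution u = u₀ + 37t; reducing mod 37 gives u = 27 (and v = -123).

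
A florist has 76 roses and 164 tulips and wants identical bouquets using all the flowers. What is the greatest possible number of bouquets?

4

76 = 2² · 19
164 = 2² · 41
Common: 2² = 4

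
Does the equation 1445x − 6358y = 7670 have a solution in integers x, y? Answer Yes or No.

No

By Bézout, 1445x − 6358y = 7670 has integer solutions iff gcd(1445, 6358) | 7670.
Euclid: 6358 = 4·1445 + 578; 1445 = 2·578 + 289; 578 = 2·289 + 0. gcd = 289; 7670 mod 289 = 156. No.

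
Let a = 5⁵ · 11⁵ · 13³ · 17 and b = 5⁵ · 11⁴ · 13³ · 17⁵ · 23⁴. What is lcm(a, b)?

439338694671679692621875

max exponent per prime: 5⁵ · 11⁵ · 13³ · 17⁵ · 23⁴ = 439338694671679692621875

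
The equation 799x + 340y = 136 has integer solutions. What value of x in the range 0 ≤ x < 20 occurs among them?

gcd(799, 340) = 17 (Euclid: 799 = 2·340 + 119; 340 = 2·119 + 102; 119 = 1·102 + 17; 102 = 6·17 + 0), and 17 | 136.
Extended Euclid: 799·(3) + 340·(-7) = 17. Scale by 8: x₀ = 24.
General solution x = x₀ + 20t; reducing mod 20 gives x = 4 (and y = -9).

4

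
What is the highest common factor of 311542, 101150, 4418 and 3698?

2

gcd(311542, 101150): 311542 = 3·101150 + 8092; 101150 = 12·8092 + 4046; 8092 = 2·4046 + 0 → 4046
gcd(4046, 4418): 4418 = 1·4046 + 372; 4046 = 10·372 + 326; 372 = 1·326 + 46; 326 = 7·46 + 4; 46 = 11·4 + 2; 4 = 2·2 + 0 → 2
gcd(2, 3698): 3698 = 1849·2 + 0 → 2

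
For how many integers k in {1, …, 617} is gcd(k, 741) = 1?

Prime factors of 741: 3, 13, 19. Count integers ≤ 617 divisible by none of them.
By inclusion–exclusion: 617 − ⌊617/3⌋ − ⌊617/13⌋ − ⌊617/19⌋ + ⌊617/39⌋ + ⌊617/57⌋ + ⌊617/247⌋ − ⌊617/741⌋ = 360.

360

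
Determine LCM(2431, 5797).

75361

2431 = 11 · 13 · 17; 5797 = 11 · 17 · 31
max exponents: 11 · 13 · 17 · 31 = 75361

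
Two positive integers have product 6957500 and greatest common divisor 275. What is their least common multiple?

25300

gcd·lcm = product, so lcm = 6957500/275 = 25300.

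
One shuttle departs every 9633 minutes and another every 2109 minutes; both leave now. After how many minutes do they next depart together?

gcd first: 9633 = 4·2109 + 1197; 2109 = 1·1197 + 912; 1197 = 1·912 + 285; 912 = 3·285 + 57; 285 = 5·57 + 0 → gcd = 57
lcm = 9633·2109/gcd = 20315997/57 = 356421

356421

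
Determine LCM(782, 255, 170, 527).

363630

lcm(782, 255) = 782·255/gcd = 199410/17 = 11730
lcm(11730, 170) = 11730·170/gcd = 1994100/170 = 11730
lcm(11730, 527) = 11730·527/gcd = 6181710/17 = 363630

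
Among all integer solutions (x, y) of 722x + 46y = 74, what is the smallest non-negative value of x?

21

Reduce mod 46: 722x ≡ 74 (mod 46). With g = gcd(722, 46) = 2 dividing 74, divide through: 361x ≡ 37 (mod 23).
Since gcd(361, 23) = 1, x ≡ 37·(361)⁻¹ ≡ 21 (mod 23). Smallest non-negative: 21.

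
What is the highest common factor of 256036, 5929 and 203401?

121

gcd(256036, 5929): 256036 = 43·5929 + 1089; 5929 = 5·1089 + 484; 1089 = 2·484 + 121; 484 = 4·121 + 0 → 121
gcd(121, 203401): 203401 = 1681·121 + 0 → 121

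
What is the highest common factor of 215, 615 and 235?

5

gcd(215, 615): 615 = 2·215 + 185; 215 = 1·185 + 30; 185 = 6·30 + 5; 30 = 6·5 + 0 → 5
gcd(5, 235): 235 = 47·5 + 0 → 5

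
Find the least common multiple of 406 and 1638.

gcd first: 1638 = 4·406 + 14; 406 = 29·14 + 0 → gcd = 14
lcm = 406·1638/gcd = 665028/14 = 47502

47502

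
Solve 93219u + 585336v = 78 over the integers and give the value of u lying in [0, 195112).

Euclid: 585336 = 6·93219 + 26022; 93219 = 3·26022 + 15153; 26022 = 1·15153 + 10869; 15153 = 1·10869 + 4284; 10869 = 2·4284 + 2301; 4284 = 1·2301 + 1983; 2301 = 1·1983 + 318; 1983 = 6·318 + 75; 318 = 4·75 + 18; 75 = 4·18 + 3; 18 = 6·3 + 0 → gcd = 3; 78 = 3·26.
Back-substitution yields 93219·(31289) + 585336·(-4983) = 3, so one solution is u = 31289·26 = 813514, v = -4983·26 = -129558.
Solutions in u differ by 585336/3 = 195112; the one in [0, 195112) is 813514 mod 195112 = 33066.

33066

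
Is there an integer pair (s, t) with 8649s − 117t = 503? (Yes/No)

No

gcd(8649, 117): 8649 = 73·117 + 108; 117 = 1·108 + 9; 108 = 12·9 + 0 → 9
9 does not divide 503, so a solution does not exist.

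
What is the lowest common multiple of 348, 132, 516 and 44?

lcm(348, 132) = 348·132/gcd = 45936/12 = 3828
lcm(3828, 516) = 3828·516/gcd = 1975248/12 = 164604
lcm(164604, 44) = 164604·44/gcd = 7242576/44 = 164604

164604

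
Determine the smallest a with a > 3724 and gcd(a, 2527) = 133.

3857

2527 = 133·19. Any a with gcd(a, 2527) = 133 is a multiple of 133, say 133s, with s coprime to 19.
Need s > 3724/133, so s ≥ 29. First s ≥ 29 with gcd(s, 19) = 1 is s = 29. Thus a = 133·29 = 3857.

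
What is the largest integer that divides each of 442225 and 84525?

1225

Euclid: 442225 = 5·84525 + 19600; 84525 = 4·19600 + 6125; 19600 = 3·6125 + 1225; 6125 = 5·1225 + 0. Last nonzero remainder: 1225.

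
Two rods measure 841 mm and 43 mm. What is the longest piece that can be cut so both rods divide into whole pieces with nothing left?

1

841 = 29²
43 = 43
Common: 1 = 1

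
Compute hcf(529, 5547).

1

Euclid: 5547 = 10·529 + 257; 529 = 2·257 + 15; 257 = 17·15 + 2; 15 = 7·2 + 1; 2 = 2·1 + 0. Last nonzero remainder: 1.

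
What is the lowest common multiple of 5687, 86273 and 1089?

36493479

lcm(5687, 86273) = 5687·86273/gcd = 490634551/121 = 4054831
lcm(4054831, 1089) = 4054831·1089/gcd = 4415710959/121 = 36493479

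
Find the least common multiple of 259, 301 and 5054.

8040914

lcm(259, 301) = 259·301/gcd = 77959/7 = 11137
lcm(11137, 5054) = 11137·5054/gcd = 56286398/7 = 8040914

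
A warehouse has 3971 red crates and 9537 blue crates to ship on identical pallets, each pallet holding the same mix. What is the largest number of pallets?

Euclid: 9537 = 2·3971 + 1595; 3971 = 2·1595 + 781; 1595 = 2·781 + 33; 781 = 23·33 + 22; 33 = 1·22 + 11; 22 = 2·11 + 0. Last nonzero remainder: 11.

11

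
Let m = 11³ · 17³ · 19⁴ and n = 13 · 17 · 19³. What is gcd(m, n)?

116603

min exponent per shared prime: 17 · 19³ = 116603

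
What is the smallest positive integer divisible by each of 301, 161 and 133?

301 = 7 · 43; 161 = 7 · 23; 133 = 7 · 19
lcm takes max exponent of each prime: 7 · 19 · 23 · 43 = 131537

131537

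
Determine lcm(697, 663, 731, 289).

lcm(697, 663) = 697·663/gcd = 462111/17 = 27183
lcm(27183, 731) = 27183·731/gcd = 19870773/17 = 1168869
lcm(1168869, 289) = 1168869·289/gcd = 337803141/17 = 19870773

19870773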